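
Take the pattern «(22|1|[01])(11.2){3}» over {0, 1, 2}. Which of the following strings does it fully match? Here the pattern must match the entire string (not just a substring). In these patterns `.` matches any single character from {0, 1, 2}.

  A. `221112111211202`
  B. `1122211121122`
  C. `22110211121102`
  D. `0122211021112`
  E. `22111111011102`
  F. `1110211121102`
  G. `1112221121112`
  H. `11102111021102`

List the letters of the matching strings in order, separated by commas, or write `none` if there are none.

A → no match
B → no match
C → match
D → no match
E → no match
F → match
G → no match
H → no match

C, F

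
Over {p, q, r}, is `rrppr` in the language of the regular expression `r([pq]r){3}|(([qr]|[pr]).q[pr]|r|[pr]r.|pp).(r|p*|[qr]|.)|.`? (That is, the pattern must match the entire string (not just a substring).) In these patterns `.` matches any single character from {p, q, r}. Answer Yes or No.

Yes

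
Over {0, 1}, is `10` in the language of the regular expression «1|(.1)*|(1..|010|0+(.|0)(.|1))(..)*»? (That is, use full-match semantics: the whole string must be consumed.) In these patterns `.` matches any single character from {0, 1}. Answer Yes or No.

No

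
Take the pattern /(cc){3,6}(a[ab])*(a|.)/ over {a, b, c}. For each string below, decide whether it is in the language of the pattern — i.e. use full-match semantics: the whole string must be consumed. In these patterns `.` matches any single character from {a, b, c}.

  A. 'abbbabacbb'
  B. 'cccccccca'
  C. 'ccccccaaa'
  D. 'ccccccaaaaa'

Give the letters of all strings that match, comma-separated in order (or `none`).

B, C, D

A → no match — must start with 'cc'
B → match
C → match
D → match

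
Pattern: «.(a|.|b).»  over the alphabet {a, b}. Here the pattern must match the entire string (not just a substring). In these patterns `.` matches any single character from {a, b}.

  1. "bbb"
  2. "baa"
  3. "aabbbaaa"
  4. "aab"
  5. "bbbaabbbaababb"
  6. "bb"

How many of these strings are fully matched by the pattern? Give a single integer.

1. "bbb" → match
2. "baa" → match
3. "aabbbaaa" → no match
4. "aab" → match
5 → no match
6. "bb" → no match
Total matched: 3

3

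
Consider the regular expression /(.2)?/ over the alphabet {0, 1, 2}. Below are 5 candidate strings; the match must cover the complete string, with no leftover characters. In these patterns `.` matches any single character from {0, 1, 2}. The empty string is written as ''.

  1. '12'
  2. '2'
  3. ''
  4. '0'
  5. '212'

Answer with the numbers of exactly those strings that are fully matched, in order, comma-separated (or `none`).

1 → match
2 → no match
3 → match
4 → no match
5 → no match

1, 3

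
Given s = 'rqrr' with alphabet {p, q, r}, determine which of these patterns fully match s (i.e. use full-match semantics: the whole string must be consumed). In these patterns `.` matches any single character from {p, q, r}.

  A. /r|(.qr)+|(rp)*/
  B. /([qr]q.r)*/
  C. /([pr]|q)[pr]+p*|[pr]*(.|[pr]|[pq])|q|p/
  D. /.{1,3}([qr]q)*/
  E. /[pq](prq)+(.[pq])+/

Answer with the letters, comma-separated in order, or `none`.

A → no match
B → match
C → no match
D → no match
E → no match

B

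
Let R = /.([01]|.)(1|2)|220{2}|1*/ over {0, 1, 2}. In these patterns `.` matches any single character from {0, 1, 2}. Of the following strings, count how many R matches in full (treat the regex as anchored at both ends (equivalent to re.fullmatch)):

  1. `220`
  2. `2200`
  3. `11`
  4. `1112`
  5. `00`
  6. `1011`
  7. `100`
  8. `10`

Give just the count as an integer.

2

1. `220` → no match
2. `2200` → match
3. `11` → match
4. `1112` → no match
5. `00` → no match
6. `1011` → no match
7. `100` → no match
8. `10` → no match
Total matched: 2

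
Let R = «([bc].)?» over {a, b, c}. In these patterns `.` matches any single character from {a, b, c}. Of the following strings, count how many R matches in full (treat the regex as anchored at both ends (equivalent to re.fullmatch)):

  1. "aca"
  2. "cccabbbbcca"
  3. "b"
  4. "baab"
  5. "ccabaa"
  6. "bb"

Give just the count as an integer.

1

1 → no match
2 → no match
3 → no match
4 → no match
5 → no match
6 → match
Total matched: 1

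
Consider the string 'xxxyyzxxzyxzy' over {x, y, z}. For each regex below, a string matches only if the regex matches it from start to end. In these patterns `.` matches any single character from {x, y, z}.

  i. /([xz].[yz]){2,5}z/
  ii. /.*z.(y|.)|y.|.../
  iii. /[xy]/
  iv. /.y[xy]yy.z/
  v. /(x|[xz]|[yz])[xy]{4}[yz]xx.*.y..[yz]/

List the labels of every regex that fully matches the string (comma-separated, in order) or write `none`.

i → no match — must end with 'z'
ii → no match
iii → no match
iv → no match — must end with 'z'
v → match

v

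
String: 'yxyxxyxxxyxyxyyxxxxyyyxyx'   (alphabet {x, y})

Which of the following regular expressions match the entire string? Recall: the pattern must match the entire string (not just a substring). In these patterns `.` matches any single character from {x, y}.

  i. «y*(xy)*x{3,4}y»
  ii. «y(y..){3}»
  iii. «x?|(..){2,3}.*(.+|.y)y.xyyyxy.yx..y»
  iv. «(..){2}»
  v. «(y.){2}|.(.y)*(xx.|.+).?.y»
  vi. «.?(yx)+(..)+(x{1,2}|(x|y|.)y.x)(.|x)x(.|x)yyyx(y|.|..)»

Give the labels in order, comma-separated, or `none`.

vi

i → no match — must end with 'xy'
ii → no match — must start with 'yy'
iii → no match
iv → no match
v → no match
vi → match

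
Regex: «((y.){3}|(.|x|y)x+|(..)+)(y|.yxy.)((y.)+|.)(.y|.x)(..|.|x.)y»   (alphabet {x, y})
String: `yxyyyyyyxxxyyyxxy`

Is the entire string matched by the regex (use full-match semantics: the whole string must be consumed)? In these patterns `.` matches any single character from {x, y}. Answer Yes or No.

No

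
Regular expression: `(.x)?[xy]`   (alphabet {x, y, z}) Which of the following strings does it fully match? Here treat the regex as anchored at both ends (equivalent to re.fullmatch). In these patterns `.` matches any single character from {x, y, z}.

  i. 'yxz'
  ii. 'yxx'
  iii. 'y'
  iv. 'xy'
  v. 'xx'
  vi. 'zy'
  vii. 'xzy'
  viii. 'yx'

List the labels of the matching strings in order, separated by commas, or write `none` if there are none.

i → no match
ii → match
iii → match
iv → no match
v → no match
vi → no match
vii → no match
viii → no match

ii, iii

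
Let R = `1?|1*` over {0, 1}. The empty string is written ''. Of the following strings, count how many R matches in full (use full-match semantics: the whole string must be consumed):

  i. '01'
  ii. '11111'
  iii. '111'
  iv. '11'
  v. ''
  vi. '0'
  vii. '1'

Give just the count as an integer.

5

i. '01' → no match
ii. '11111' → match
iii. '111' → match
iv. '11' → match
v. '' → match
vi. '0' → no match
vii. '1' → match
Total matched: 5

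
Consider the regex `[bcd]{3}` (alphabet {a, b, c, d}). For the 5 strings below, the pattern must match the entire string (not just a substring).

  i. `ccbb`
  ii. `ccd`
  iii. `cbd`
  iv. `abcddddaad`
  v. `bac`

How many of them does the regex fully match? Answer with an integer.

i → no match
ii → match
iii → match
iv → no match
v → no match
Total matched: 2

2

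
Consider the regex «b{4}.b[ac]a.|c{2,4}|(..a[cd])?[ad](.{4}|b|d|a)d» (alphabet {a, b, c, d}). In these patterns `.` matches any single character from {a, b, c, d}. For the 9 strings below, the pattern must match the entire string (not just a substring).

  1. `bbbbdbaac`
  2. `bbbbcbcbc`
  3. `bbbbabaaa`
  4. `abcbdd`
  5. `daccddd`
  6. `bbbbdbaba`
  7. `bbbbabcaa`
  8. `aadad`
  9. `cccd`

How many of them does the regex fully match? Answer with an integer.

4

1 → match
2 → no match
3 → match
4 → match
5 → no match
6 → no match
7 → match
8 → no match
9 → no match
Total matched: 4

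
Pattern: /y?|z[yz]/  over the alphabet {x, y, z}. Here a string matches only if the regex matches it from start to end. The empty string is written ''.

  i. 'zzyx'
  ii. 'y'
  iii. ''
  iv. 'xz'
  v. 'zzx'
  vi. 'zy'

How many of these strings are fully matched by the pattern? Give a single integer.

i → no match
ii → match
iii → match
iv → no match
v → no match
vi → match
Total matched: 3

3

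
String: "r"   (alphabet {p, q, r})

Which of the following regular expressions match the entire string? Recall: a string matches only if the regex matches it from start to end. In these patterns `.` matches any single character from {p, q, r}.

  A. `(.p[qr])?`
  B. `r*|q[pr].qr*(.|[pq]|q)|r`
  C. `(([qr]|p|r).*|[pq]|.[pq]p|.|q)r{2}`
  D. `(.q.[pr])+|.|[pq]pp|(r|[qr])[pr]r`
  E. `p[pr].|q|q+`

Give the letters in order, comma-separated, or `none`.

B, D

A → no match
B → match
C → no match
D → match
E → no match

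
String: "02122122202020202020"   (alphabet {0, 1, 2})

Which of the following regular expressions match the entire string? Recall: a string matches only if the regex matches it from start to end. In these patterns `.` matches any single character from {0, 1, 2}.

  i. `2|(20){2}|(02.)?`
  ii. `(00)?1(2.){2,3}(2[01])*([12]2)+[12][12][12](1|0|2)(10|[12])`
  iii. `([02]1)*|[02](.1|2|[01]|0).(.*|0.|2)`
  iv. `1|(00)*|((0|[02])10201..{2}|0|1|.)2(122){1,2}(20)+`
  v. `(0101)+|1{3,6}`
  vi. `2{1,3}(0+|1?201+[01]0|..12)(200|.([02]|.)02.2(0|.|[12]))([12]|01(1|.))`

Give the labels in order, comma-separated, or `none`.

i → no match
ii → no match
iii → match
iv → match
v → no match
vi → no match — must start with "2"

iii, iv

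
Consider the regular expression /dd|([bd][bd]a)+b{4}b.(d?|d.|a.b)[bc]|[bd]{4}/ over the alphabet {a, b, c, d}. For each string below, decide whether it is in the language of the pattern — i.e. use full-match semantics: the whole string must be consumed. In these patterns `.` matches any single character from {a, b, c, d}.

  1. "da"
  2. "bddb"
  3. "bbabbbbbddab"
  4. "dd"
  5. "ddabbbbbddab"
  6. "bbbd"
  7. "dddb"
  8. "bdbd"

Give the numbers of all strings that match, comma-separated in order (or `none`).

1. "da" → no match
2. "bddb" → match
3. "bbabbbbbddab" → match
4. "dd" → match
5. "ddabbbbbddab" → match
6. "bbbd" → match
7. "dddb" → match
8. "bdbd" → match

2, 3, 4, 5, 6, 7, 8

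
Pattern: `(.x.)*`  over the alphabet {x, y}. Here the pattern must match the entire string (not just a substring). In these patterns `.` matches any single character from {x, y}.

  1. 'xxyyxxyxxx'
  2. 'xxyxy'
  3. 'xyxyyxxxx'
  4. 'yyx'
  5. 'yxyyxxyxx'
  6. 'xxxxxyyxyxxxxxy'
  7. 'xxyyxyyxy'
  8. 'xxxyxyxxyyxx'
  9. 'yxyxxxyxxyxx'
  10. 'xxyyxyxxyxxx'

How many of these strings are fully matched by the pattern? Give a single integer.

1 → no match
2 → no match
3 → no match
4 → no match
5 → match
6 → match
7 → match
8 → match
9 → match
10 → match
Total matched: 6

6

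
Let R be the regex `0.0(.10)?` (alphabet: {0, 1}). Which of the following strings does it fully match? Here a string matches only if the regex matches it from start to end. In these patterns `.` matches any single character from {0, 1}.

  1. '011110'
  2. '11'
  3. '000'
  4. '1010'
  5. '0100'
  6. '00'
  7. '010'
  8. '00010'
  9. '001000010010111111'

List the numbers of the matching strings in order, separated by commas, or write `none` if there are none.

1 → no match
2 → no match — must start with '0'
3 → match
4 → no match — must start with '0'
5 → no match
6 → no match
7 → match
8 → no match
9 → no match

3, 7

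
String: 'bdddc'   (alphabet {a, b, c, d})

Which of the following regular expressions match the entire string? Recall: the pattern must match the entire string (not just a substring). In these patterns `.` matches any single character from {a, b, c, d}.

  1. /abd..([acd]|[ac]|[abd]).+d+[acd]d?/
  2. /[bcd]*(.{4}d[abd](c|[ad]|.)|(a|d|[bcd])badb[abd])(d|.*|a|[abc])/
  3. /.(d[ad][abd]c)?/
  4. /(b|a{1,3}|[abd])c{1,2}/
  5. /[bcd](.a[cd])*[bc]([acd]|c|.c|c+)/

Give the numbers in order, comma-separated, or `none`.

1 → no match — must start with 'abd'
2 → no match
3 → match
4 → no match
5 → no match

3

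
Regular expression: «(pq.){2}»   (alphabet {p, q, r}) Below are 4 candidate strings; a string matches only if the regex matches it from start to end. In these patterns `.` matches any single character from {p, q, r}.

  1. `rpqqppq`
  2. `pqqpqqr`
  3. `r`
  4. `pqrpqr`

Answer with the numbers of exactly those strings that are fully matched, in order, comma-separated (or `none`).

4

1 → no match — must start with `pq`
2 → no match
3 → no match — must start with `pq`
4 → match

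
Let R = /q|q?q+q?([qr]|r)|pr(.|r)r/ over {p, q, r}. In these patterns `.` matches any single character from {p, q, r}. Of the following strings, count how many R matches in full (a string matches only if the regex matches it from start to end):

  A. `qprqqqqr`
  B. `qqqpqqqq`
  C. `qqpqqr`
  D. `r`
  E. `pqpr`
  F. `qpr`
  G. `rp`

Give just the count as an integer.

A → no match
B → no match
C → no match
D → no match
E → no match
F → no match
G → no match
Total matched: 0

0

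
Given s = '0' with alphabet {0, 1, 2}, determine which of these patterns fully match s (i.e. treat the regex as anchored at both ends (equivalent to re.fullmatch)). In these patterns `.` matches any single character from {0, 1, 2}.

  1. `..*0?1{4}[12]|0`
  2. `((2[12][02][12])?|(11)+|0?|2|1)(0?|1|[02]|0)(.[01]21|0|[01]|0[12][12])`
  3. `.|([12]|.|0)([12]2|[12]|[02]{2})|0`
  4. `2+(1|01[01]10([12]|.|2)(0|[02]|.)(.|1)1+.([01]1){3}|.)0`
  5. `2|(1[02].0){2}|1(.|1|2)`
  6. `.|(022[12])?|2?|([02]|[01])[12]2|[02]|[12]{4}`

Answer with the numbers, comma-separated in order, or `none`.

1, 2, 3, 6

1 → match
2 → match
3 → match
4 → no match — must start with '2'
5 → no match
6 → match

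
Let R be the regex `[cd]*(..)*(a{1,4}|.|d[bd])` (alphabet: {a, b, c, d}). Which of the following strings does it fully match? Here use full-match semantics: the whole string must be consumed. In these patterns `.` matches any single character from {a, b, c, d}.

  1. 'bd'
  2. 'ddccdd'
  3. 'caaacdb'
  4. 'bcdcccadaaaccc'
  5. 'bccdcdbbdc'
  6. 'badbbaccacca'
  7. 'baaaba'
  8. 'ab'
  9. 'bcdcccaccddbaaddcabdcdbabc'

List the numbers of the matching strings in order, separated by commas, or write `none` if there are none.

1. 'bd' → no match
2. 'ddccdd' → match
3. 'caaacdb' → match
4 → no match
5. 'bccdcdbbdc' → no match
6. 'badbbaccacca' → no match
7. 'baaaba' → no match
8. 'ab' → no match
9 → no match

2, 3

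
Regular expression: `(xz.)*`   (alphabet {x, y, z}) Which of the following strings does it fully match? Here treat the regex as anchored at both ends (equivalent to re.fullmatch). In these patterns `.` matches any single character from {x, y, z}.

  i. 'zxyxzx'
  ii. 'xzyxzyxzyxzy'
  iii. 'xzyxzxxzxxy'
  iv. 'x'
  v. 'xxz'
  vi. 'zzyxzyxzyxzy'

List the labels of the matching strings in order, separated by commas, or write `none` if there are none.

i → no match
ii → match
iii → no match
iv → no match
v → no match
vi → no match

ii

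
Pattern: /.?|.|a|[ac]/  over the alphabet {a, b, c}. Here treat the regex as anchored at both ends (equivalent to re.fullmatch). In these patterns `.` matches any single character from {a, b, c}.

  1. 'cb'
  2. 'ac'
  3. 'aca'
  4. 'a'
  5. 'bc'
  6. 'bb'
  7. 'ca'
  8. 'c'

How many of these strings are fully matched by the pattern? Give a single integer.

1 → no match
2 → no match
3 → no match
4 → match
5 → no match
6 → no match
7 → no match
8 → match
Total matched: 2

2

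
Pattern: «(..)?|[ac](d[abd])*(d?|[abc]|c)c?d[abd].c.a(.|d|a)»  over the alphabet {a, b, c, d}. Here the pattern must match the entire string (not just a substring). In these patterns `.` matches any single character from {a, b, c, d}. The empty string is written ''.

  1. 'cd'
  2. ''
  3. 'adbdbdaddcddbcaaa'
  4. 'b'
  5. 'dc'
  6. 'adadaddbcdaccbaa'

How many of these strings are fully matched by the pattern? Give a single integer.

5

1 → match
2 → match
3 → match
4 → no match
5 → match
6 → match
Total matched: 5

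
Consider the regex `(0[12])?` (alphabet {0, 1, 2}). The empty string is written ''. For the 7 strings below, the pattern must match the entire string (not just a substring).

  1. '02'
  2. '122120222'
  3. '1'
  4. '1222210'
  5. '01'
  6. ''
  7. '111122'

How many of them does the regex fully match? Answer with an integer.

3

1 → match
2 → no match
3 → no match
4 → no match
5 → match
6 → match
7 → no match
Total matched: 3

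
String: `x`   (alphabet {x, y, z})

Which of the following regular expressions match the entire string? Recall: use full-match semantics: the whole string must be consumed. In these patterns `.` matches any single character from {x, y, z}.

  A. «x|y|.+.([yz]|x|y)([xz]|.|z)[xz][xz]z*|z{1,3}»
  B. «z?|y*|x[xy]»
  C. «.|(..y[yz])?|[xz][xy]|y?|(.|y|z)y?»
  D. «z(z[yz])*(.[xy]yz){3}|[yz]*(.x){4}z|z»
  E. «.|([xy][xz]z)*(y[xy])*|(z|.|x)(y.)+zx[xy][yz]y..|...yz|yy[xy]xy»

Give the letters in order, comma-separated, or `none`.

A, C, E

A → match
B → no match
C → match
D → no match
E → match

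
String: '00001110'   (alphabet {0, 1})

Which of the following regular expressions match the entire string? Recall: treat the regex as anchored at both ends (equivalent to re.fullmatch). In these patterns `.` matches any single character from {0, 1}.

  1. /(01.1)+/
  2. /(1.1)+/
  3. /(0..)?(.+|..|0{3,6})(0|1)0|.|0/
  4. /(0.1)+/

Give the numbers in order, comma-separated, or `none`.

1 → no match — must start with '01'
2 → no match — must start with '1'
3 → match
4 → no match — must end with '1'

3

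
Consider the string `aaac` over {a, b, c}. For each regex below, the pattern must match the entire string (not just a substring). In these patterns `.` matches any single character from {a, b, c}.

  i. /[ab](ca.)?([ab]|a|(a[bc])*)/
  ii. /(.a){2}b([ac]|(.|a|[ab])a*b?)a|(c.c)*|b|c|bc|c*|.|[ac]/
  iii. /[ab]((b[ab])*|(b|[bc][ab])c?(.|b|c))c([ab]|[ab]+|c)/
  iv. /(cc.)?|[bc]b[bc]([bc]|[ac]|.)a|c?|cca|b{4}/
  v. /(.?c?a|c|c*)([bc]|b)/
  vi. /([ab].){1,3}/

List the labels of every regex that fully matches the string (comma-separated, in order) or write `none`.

i → no match
ii → no match
iii → no match
iv → no match
v → no match
vi → match

vi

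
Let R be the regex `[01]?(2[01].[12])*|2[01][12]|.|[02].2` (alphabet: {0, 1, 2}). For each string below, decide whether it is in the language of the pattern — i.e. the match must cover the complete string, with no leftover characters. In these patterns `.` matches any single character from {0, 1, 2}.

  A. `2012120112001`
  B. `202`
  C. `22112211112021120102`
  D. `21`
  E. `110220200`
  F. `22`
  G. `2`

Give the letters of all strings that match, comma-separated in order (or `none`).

B, G

A → no match
B → match
C → no match
D → no match
E → no match
F → no match
G → match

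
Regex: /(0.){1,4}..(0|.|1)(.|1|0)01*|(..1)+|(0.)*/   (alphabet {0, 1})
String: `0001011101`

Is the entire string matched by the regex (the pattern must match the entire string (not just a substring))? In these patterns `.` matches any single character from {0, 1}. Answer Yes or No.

Yes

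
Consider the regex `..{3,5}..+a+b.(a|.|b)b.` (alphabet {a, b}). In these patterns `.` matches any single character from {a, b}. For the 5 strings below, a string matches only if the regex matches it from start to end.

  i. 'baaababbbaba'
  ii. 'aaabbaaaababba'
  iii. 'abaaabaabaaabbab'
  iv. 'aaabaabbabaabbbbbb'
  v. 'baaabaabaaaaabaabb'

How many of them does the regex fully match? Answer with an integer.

2

i → no match
ii → match
iii → no match
iv → no match
v → match
Total matched: 2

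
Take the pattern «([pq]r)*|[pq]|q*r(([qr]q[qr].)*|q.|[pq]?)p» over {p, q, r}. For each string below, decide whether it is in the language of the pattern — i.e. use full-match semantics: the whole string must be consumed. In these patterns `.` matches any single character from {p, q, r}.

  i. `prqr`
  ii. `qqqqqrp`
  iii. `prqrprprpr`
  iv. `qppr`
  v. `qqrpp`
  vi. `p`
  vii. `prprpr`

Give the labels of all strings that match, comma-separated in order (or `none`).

i, ii, iii, v, vi, vii

i → match
ii → match
iii → match
iv → no match
v → match
vi → match
vii → match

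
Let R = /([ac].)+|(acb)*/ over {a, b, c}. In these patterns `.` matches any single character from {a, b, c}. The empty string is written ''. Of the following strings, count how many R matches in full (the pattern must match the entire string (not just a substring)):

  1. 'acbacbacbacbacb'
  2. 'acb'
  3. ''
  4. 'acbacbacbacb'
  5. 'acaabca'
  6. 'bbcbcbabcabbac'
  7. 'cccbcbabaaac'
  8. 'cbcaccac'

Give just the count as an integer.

1 → match
2 → match
3 → match
4 → match
5 → no match
6 → no match
7 → match
8 → match
Total matched: 6

6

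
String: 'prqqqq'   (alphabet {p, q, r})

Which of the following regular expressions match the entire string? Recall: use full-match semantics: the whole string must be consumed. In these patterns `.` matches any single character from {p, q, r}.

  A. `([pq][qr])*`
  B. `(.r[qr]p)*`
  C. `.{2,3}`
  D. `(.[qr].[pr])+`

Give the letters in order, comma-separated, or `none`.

A

A → match
B → no match
C → no match
D → no match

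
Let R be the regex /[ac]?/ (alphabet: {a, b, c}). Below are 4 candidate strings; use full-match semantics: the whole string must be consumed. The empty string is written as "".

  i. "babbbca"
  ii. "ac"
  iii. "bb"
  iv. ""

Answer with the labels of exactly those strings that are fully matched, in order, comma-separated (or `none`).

iv

i → no match
ii → no match
iii → no match
iv → match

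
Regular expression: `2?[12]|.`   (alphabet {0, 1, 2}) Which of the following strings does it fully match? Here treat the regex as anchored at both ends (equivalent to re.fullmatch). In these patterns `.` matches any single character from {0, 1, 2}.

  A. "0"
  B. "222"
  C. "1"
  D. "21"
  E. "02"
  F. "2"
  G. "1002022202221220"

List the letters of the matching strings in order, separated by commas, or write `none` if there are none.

A, C, D, F

A. "0" → match
B. "222" → no match
C. "1" → match
D. "21" → match
E. "02" → no match
F. "2" → match
G → no match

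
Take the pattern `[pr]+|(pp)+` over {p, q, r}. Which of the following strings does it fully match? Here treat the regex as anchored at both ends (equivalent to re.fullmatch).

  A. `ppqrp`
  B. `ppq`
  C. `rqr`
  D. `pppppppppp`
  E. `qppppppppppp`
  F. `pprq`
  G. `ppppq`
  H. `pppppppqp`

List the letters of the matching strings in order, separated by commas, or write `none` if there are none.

A → no match
B → no match
C → no match
D → match
E → no match
F → no match
G → no match
H → no match

D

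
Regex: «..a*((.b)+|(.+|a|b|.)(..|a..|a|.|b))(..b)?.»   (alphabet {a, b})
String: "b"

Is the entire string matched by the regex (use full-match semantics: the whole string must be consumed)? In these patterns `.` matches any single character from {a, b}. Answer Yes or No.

No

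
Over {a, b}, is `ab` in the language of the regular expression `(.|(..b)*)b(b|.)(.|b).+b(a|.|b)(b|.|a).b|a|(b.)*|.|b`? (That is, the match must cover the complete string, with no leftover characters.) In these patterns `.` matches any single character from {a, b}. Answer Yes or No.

No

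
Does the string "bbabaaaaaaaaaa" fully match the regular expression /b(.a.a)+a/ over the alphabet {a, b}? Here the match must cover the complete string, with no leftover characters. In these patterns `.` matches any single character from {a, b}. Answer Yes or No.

Yes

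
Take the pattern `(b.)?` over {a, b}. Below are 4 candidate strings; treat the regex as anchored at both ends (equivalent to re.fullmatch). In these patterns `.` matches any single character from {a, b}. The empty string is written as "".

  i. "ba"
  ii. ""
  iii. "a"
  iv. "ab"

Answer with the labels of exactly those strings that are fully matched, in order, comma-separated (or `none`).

i. "ba" → match
ii. "" → match
iii. "a" → no match
iv. "ab" → no match

i, ii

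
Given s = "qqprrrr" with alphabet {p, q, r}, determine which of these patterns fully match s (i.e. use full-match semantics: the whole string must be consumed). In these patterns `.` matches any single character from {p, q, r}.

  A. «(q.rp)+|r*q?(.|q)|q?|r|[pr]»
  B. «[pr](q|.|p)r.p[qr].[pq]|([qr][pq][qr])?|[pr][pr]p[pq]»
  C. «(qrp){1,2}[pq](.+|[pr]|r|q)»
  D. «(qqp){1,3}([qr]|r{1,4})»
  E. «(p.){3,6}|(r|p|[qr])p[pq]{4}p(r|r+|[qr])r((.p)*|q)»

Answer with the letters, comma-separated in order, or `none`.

D

A → no match
B → no match
C → no match — must start with "qrp"
D → match
E → no match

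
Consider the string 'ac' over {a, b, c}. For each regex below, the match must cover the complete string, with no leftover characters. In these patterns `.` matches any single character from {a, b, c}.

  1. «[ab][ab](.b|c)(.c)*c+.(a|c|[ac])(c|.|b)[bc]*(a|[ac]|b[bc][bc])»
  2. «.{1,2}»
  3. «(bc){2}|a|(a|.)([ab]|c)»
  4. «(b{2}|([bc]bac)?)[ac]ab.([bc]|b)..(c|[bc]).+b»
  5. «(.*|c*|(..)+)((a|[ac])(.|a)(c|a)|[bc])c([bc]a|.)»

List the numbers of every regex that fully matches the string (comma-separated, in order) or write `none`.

2, 3

1 → no match
2 → match
3 → match
4 → no match — must end with 'b'
5 → no match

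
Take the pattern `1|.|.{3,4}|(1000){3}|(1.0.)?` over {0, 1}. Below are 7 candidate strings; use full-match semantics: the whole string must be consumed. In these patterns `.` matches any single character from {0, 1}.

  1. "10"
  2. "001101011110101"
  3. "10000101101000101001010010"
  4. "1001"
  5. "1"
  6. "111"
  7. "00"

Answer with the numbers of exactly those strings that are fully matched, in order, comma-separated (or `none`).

1. "10" → no match
2 → no match
3 → no match
4. "1001" → match
5. "1" → match
6. "111" → match
7. "00" → no match

4, 5, 6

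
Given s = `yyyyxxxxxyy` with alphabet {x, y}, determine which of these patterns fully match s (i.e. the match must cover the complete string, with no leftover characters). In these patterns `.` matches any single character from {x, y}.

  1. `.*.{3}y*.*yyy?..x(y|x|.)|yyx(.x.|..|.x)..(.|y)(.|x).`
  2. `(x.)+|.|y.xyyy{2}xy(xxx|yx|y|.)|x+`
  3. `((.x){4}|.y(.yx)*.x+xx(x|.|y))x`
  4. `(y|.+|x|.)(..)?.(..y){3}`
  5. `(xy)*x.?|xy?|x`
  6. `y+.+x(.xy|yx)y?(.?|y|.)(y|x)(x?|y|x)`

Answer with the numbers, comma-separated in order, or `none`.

6

1 → no match
2 → no match
3 → no match — must end with `x`
4 → no match
5 → no match
6 → match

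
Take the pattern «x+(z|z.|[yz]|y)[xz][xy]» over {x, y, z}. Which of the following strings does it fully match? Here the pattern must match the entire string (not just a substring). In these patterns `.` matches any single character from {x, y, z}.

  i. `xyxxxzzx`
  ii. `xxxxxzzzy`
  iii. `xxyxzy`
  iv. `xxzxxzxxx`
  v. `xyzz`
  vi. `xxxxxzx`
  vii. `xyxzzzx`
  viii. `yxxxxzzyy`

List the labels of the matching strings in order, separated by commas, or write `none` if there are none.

ii

i → no match
ii → match
iii → no match
iv → no match
v → no match
vi → no match
vii → no match
viii → no match — must start with `x`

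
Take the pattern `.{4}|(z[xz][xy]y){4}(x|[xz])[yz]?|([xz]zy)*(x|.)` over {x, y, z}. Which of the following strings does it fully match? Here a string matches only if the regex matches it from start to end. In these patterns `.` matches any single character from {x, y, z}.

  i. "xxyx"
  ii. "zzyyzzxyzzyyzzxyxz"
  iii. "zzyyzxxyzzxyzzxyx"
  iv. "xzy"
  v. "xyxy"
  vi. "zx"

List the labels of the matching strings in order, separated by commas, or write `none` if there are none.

i, ii, iii, v

i → match
ii → match
iii → match
iv → no match
v → match
vi → no match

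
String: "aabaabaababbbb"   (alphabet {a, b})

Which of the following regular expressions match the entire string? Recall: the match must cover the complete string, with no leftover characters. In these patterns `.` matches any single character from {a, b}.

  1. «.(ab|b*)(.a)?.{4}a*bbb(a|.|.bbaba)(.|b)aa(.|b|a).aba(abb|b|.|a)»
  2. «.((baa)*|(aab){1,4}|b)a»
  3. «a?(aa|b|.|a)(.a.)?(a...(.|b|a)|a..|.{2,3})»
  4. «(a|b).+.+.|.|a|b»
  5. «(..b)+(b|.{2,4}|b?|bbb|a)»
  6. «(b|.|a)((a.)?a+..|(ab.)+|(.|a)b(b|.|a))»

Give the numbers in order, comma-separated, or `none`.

1 → no match
2 → no match — must end with "a"
3 → no match
4 → match
5 → match
6 → no match

4, 5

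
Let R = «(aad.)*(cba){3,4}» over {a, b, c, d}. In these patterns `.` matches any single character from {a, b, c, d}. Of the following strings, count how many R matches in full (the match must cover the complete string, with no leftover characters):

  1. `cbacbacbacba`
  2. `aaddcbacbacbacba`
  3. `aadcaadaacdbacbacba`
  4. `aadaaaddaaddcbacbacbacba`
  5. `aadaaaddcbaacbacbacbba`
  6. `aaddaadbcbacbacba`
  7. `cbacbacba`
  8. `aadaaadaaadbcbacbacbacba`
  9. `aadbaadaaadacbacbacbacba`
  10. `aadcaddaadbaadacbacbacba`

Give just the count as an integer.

1. `cbacbacbacba` → match
2 → match
3 → no match
4 → match
5 → no match — must end with `cba`
6 → match
7. `cbacbacba` → match
8 → match
9 → match
10 → no match
Total matched: 7

7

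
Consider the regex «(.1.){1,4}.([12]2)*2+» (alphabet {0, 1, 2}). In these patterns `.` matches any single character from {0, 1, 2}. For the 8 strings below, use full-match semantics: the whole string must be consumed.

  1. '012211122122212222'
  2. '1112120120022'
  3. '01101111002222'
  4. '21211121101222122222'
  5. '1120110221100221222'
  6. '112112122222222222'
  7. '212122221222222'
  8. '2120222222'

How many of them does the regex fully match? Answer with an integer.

6

1 → match
2 → no match
3 → match
4 → match
5 → no match
6 → match
7 → match
8. '2120222222' → match
Total matched: 6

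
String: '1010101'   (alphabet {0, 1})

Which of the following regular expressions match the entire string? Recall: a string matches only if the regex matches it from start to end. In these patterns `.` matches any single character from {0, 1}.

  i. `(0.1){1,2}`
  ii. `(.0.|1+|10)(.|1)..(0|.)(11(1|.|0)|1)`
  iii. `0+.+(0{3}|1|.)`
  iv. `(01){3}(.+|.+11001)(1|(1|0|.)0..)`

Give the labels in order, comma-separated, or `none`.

ii

i → no match — must start with '0'
ii → match
iii → no match — must start with '0'
iv → no match — must start with '01'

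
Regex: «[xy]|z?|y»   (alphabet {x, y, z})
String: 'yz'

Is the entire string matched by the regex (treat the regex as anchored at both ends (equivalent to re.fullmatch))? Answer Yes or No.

No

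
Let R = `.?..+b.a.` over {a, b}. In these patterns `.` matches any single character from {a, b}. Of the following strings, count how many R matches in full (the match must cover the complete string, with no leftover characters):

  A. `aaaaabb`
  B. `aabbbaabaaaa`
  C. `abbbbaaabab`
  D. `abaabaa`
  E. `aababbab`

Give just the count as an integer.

1

A → no match
B → no match
C → no match
D → no match
E → match
Total matched: 1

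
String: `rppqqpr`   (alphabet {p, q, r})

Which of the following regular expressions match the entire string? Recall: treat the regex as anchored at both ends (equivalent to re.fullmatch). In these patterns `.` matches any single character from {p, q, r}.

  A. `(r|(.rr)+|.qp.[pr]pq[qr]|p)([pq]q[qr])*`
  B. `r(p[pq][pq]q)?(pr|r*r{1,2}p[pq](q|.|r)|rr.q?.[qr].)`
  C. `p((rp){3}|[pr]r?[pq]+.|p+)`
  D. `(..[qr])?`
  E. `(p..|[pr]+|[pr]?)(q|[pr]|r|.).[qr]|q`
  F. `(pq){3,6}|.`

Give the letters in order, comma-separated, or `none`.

A → no match
B → match
C → no match — must start with `p`
D → no match
E → no match
F → no match

B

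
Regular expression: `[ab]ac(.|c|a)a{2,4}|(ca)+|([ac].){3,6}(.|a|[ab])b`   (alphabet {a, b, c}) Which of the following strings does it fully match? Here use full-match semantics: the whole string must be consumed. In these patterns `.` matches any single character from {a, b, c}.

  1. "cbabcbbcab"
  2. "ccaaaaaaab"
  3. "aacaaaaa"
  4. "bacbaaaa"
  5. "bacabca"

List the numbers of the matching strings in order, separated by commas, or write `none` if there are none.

2, 3, 4

1 → no match
2 → match
3 → match
4 → match
5 → no match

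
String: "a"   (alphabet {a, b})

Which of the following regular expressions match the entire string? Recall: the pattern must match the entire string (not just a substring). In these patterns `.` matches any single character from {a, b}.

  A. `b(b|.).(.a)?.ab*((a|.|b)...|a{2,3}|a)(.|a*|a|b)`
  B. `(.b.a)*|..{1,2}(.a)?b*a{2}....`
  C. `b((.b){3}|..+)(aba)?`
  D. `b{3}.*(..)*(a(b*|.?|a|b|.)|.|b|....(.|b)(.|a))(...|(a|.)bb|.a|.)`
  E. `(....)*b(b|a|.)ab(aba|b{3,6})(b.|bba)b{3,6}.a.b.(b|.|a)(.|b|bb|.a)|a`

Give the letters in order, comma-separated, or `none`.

A → no match — must start with "b"
B → no match
C → no match — must start with "b"
D → no match — must start with "b"
E → match

E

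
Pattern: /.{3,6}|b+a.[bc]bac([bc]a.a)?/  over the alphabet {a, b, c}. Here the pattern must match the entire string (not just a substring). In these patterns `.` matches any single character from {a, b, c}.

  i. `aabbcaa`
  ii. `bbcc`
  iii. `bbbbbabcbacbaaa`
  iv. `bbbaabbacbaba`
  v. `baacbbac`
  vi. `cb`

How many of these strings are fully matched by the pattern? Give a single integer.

i. `aabbcaa` → no match
ii. `bbcc` → match
iii → match
iv → match
v. `baacbbac` → no match
vi. `cb` → no match
Total matched: 3

3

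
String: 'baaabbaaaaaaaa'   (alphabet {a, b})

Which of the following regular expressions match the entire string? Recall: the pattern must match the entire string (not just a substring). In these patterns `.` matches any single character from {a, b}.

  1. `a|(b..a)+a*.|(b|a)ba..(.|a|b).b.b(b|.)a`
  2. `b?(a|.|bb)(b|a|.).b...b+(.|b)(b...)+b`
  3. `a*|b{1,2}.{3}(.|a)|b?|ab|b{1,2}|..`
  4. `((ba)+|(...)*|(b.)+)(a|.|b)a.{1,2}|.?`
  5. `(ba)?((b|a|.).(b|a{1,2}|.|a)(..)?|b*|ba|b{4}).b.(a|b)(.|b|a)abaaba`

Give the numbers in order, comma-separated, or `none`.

1 → match
2 → no match — must end with 'b'
3 → no match
4 → no match
5 → no match — must end with 'abaaba'

1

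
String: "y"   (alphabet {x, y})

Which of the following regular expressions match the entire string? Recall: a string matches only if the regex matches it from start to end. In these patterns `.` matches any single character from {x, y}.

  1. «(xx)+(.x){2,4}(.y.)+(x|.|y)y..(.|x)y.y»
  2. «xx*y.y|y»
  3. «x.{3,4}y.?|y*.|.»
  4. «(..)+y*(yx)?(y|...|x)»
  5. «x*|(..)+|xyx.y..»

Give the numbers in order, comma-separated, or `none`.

2, 3

1 → no match — must start with "xx"
2 → match
3 → match
4 → no match
5 → no match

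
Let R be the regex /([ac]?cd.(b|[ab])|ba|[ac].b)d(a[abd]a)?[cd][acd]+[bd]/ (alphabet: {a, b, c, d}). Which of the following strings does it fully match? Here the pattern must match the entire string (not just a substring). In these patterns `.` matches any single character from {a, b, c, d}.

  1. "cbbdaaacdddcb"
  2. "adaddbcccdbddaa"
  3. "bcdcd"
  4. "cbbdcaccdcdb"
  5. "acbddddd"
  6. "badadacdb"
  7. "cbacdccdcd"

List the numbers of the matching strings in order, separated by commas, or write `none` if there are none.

1, 4, 5, 6

1 → match
2 → no match
3 → no match
4 → match
5 → match
6 → match
7 → no match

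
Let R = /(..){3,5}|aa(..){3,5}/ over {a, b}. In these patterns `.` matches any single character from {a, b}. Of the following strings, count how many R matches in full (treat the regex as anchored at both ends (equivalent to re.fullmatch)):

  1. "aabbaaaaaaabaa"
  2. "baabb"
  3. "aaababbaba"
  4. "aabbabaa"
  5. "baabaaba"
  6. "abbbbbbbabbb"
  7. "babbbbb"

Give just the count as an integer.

3

1 → no match
2. "baabb" → no match
3. "aaababbaba" → match
4. "aabbabaa" → match
5. "baabaaba" → match
6. "abbbbbbbabbb" → no match
7. "babbbbb" → no match
Total matched: 3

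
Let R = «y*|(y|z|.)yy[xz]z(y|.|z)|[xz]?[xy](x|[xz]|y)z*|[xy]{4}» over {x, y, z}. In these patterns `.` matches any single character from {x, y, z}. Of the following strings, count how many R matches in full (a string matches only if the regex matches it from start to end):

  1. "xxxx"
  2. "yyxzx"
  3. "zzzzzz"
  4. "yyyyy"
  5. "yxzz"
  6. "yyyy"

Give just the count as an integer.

1 → match
2 → no match
3 → no match
4 → match
5 → match
6 → match
Total matched: 4

4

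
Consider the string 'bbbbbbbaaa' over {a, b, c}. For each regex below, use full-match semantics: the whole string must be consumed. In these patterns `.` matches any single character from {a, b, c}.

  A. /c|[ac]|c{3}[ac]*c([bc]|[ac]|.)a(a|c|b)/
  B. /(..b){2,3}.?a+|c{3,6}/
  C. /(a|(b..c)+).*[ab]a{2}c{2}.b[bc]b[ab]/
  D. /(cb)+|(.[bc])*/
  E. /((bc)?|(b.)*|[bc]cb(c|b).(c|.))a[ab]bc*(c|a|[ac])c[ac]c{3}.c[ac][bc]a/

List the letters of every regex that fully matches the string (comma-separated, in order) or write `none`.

B

A → no match
B → match
C → no match
D → no match
E → no match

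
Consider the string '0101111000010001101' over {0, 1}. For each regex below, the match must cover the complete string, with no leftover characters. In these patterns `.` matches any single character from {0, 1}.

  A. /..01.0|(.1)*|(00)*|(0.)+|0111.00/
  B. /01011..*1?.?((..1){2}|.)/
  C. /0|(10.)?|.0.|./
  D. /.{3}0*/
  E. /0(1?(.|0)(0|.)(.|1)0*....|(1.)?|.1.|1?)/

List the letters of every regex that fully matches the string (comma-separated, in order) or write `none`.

B

A → no match
B → match
C → no match
D → no match
E → no match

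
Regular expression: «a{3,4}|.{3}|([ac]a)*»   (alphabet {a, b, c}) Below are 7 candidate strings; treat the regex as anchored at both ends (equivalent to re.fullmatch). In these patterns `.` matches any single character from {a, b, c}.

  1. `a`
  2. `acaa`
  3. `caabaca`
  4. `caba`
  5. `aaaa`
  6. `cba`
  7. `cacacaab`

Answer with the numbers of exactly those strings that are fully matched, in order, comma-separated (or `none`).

5, 6

1. `a` → no match
2. `acaa` → no match
3. `caabaca` → no match
4. `caba` → no match
5. `aaaa` → match
6. `cba` → match
7. `cacacaab` → no match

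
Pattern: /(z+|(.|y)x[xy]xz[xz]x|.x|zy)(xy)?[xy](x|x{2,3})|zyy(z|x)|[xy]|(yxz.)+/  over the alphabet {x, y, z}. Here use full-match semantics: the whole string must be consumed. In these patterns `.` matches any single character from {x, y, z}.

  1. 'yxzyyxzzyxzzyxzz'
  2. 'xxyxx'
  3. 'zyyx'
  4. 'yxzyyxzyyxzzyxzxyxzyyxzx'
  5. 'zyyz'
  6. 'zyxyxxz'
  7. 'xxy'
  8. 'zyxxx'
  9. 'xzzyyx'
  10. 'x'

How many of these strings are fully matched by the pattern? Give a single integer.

1 → match
2 → match
3 → match
4 → match
5 → match
6 → no match
7 → no match
8 → match
9 → no match
10 → match
Total matched: 7

7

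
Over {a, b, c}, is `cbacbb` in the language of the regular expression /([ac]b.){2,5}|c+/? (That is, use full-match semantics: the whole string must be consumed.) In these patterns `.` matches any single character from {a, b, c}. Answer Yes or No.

Yes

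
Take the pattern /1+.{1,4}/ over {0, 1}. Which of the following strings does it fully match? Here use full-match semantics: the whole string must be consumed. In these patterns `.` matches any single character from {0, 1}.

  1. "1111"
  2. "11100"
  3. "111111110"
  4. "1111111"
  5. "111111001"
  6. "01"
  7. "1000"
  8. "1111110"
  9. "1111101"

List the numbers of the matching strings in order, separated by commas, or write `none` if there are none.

1, 2, 3, 4, 5, 7, 8, 9

1 → match
2 → match
3 → match
4 → match
5 → match
6 → no match — must start with "1"
7 → match
8 → match
9 → match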